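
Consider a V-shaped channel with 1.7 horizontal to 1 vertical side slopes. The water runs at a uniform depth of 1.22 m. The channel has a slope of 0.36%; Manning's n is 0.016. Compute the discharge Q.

Q = 6.18 m³/s

For a triangular section with side slope z = 1.7: A = zy² = 1.7×1.22² = 2.53 m²; P = 2y√(1+z²) = 2×1.22×1.972 = 4.812 m.
Hydraulic radius R = A/P = 2.53/4.812 = 0.5258 m.
Manning's equation: Q = (1/n) A R^(2/3) S^(1/2) = (1/0.016) × 2.53 × 0.5258^(2/3) × 0.0036^(1/2) = 6.18 m³/s.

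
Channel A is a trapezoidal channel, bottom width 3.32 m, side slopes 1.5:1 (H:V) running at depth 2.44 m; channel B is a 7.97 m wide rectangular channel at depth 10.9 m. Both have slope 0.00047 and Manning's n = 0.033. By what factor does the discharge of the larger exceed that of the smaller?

Channel A: With bottom width b = 3.32 m and side slope z = 1.5: A = (b + zy)y = (3.32 + 1.5×2.44)×2.44 = 17.03 m²; P = b + 2y√(1+z²) = 3.32 + 2×2.44×1.803 = 12.12 m. Hydraulic radius R = A/P = 17.03/12.12 = 1.405 m. Q_A = (1/0.033)·17.03·1.405^(2/3)·√0.00047 = 14.04 m³/s.
Channel B: Flow area A = b·y = 7.97 × 10.9 = 86.87 m². Wetted perimeter P = b + 2y = 7.97 + 2×10.9 = 29.77 m. Hydraulic radius R = A/P = 86.87/29.77 = 2.918 m. Q_B = (1/0.033)·86.87·2.918^(2/3)·√0.00047 = 116.5 m³/s.
The larger discharge is 116.5 m³/s and the smaller is 14.04 m³/s; the ratio is 8.3.

8.3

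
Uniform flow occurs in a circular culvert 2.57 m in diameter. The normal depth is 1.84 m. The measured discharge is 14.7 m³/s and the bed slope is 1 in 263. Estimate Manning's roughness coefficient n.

n = 0.014

For a circular section of diameter D = 2.57 m at depth y = 1.84 m, the central angle is θ = 2 arccos(1 − 2y/D) = 4.035 rad. Then A = (D²/8)(θ − sin θ) = 3.974 m² and P = Dθ/2 = 5.185 m.
Hydraulic radius R = A/P = 3.974/5.185 = 0.7666 m.
Rearranging Manning's equation: n = (1/Q) A R^(2/3) S^(1/2) = (1/14.7) × 3.974 × 0.7666^(2/3) × √0.003802 = 0.014.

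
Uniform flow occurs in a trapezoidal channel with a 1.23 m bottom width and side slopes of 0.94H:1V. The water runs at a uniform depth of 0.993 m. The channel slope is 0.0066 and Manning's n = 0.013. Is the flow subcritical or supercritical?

With bottom width b = 1.23 m and side slope z = 0.94: A = (b + zy)y = (1.23 + 0.94×0.993)×0.993 = 2.148 m²; P = b + 2y√(1+z²) = 1.23 + 2×0.993×1.372 = 3.956 m.
Hydraulic radius R = A/P = 2.148/3.956 = 0.5431 m.
V = (1/n) R^(2/3) √S = (1/0.013) × 0.5431^(2/3) × √0.0066 = 4.16 m/s. Hydraulic depth D_h = A/T = 2.148/3.097 = 0.6937 m.
Froude number Fr = V/√(g·D_h) = 4.16/√(9.81×0.6937) = 1.59, which is greater than 1, so the flow is supercritical.

supercritical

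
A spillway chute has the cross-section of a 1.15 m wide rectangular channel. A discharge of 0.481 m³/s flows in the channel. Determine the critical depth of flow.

y_c = 0.261 m

For a rectangular channel, critical depth y_c = (q²/g)^(1/3) where q = Q/b = 0.481/1.15 = 0.4183 m²/s.
So y_c = (0.4183²/9.81)^(1/3) = 0.261 m.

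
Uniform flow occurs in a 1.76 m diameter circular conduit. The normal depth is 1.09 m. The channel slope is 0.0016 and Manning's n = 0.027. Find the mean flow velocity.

V = 0.929 m/s

For a circular section of diameter D = 1.76 m at depth y = 1.09 m, the central angle is θ = 2 arccos(1 − 2y/D) = 3.624 rad. Then A = (D²/8)(θ − sin θ) = 1.582 m² and P = Dθ/2 = 3.189 m.
Hydraulic radius R = A/P = 1.582/3.189 = 0.4963 m.
From Manning's equation, V = (1/n) R^(2/3) S^(1/2) = (1/0.027) × 0.4963^(2/3) × 0.0016^(1/2) = 0.929 m/s.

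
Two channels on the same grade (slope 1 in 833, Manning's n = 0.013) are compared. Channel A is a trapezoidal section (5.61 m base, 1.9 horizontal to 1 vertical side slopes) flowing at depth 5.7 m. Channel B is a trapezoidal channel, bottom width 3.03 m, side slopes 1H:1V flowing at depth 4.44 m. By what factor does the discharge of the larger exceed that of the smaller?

Channel A: With bottom width b = 5.61 m and side slope z = 1.9: A = (b + zy)y = (5.61 + 1.9×5.7)×5.7 = 93.71 m²; P = b + 2y√(1+z²) = 5.61 + 2×5.7×2.147 = 30.09 m. Hydraulic radius R = A/P = 93.71/30.09 = 3.115 m. Q_A = (1/0.013)·93.71·3.115^(2/3)·√0.0012 = 532.7 m³/s.
Channel B: With bottom width b = 3.03 m and side slope z = 1: A = (b + zy)y = (3.03 + 1×4.44)×4.44 = 33.17 m²; P = b + 2y√(1+z²) = 3.03 + 2×4.44×1.414 = 15.59 m. Hydraulic radius R = A/P = 33.17/15.59 = 2.128 m. Q_B = (1/0.013)·33.17·2.128^(2/3)·√0.0012 = 146.2 m³/s.
The larger discharge is 532.7 m³/s and the smaller is 146.2 m³/s; the ratio is 3.64.

3.64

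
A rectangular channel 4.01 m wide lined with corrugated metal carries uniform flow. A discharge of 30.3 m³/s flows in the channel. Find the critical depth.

y_c = 1.8 m

For a rectangular channel, critical depth y_c = (q²/g)^(1/3) where q = Q/b = 30.3/4.01 = 7.556 m²/s.
So y_c = (7.556²/9.81)^(1/3) = 1.8 m.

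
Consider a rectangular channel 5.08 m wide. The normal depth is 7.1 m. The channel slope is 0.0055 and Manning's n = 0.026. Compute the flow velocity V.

V = 4.33 m/s

Flow area A = b·y = 5.08 × 7.1 = 36.07 m². Wetted perimeter P = b + 2y = 5.08 + 2×7.1 = 19.28 m.
Hydraulic radius R = A/P = 36.07/19.28 = 1.871 m.
From Manning's equation, V = (1/n) R^(2/3) S^(1/2) = (1/0.026) × 1.871^(2/3) × 0.0055^(1/2) = 4.33 m/s.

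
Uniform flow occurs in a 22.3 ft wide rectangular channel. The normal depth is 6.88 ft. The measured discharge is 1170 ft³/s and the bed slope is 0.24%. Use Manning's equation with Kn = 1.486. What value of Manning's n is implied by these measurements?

n = 0.0251

Flow area A = b·y = 22.3 × 6.88 = 153.4 ft². Wetted perimeter P = b + 2y = 22.3 + 2×6.88 = 36.06 ft.
Hydraulic radius R = A/P = 153.4/36.06 = 4.255 ft.
Rearranging Manning's equation: n = (1.486/Q) A R^(2/3) S^(1/2) = (1.486/1170) × 153.4 × 4.255^(2/3) × √0.0024 = 0.0251.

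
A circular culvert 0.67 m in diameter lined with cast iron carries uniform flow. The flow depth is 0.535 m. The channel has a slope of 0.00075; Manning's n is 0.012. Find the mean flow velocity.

V = 0.79 m/s

For a circular section of diameter D = 0.67 m at depth y = 0.535 m, the central angle is θ = 2 arccos(1 − 2y/D) = 4.421 rad. Then A = (D²/8)(θ − sin θ) = 0.3018 m² and P = Dθ/2 = 1.481 m.
Hydraulic radius R = A/P = 0.3018/1.481 = 0.2038 m.
From Manning's equation, V = (1/n) R^(2/3) S^(1/2) = (1/0.012) × 0.2038^(2/3) × 0.00075^(1/2) = 0.79 m/s.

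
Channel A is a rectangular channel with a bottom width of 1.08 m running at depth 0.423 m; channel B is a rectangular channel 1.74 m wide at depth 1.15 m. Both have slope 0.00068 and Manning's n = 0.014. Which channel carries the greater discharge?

channel B

Channel A: Flow area A = b·y = 1.08 × 0.423 = 0.4568 m². Wetted perimeter P = b + 2y = 1.08 + 2×0.423 = 1.926 m. Hydraulic radius R = A/P = 0.4568/1.926 = 0.2372 m. Q_A = (1/0.014)·0.4568·0.2372^(2/3)·√0.00068 = 0.3261 m³/s.
Channel B: Flow area A = b·y = 1.74 × 1.15 = 2.001 m². Wetted perimeter P = b + 2y = 1.74 + 2×1.15 = 4.04 m. Hydraulic radius R = A/P = 2.001/4.04 = 0.4953 m. Q_B = (1/0.014)·2.001·0.4953^(2/3)·√0.00068 = 2.333 m³/s.
Q_A = 0.3261 m³/s vs Q_B = 2.333 m³/s, so channel B carries more.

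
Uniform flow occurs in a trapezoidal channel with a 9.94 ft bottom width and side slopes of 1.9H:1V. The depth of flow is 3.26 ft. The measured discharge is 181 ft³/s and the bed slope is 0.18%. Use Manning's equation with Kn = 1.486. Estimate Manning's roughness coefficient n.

n = 0.031

With bottom width b = 9.94 ft and side slope z = 1.9: A = (b + zy)y = (9.94 + 1.9×3.26)×3.26 = 52.6 ft²; P = b + 2y√(1+z²) = 9.94 + 2×3.26×2.147 = 23.94 ft.
Hydraulic radius R = A/P = 52.6/23.94 = 2.197 ft.
Rearranging Manning's equation: n = (1.486/Q) A R^(2/3) S^(1/2) = (1.486/181) × 52.6 × 2.197^(2/3) × √0.0018 = 0.031.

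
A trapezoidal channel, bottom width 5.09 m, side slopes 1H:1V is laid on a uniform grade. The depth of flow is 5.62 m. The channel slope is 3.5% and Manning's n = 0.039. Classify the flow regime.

supercritical

With bottom width b = 5.09 m and side slope z = 1: A = (b + zy)y = (5.09 + 1×5.62)×5.62 = 60.19 m²; P = b + 2y√(1+z²) = 5.09 + 2×5.62×1.414 = 20.99 m.
Hydraulic radius R = A/P = 60.19/20.99 = 2.868 m.
V = (1/n) R^(2/3) √S = (1/0.039) × 2.868^(2/3) × √0.035 = 9.684 m/s. Hydraulic depth D_h = A/T = 60.19/16.33 = 3.686 m.
Froude number Fr = V/√(g·D_h) = 9.684/√(9.81×3.686) = 1.61, which is greater than 1, so the flow is supercritical.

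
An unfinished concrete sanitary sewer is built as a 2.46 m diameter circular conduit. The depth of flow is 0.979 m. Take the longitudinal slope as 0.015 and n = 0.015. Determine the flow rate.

Q = 9.37 m³/s

For a circular section of diameter D = 2.46 m at depth y = 0.979 m, the central angle is θ = 2 arccos(1 − 2y/D) = 2.731 rad. Then A = (D²/8)(θ − sin θ) = 1.763 m² and P = Dθ/2 = 3.359 m.
Hydraulic radius R = A/P = 1.763/3.359 = 0.525 m.
Manning's equation: Q = (1/n) A R^(2/3) S^(1/2) = (1/0.015) × 1.763 × 0.525^(2/3) × 0.015^(1/2) = 9.37 m³/s.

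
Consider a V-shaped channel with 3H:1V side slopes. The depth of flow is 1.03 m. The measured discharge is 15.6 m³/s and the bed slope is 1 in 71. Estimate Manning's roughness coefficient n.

n = 0.015

For a triangular section with side slope z = 3: A = zy² = 3×1.03² = 3.183 m²; P = 2y√(1+z²) = 2×1.03×3.162 = 6.514 m.
Hydraulic radius R = A/P = 3.183/6.514 = 0.4886 m.
Rearranging Manning's equation: n = (1/Q) A R^(2/3) S^(1/2) = (1/15.6) × 3.183 × 0.4886^(2/3) × √0.01408 = 0.015.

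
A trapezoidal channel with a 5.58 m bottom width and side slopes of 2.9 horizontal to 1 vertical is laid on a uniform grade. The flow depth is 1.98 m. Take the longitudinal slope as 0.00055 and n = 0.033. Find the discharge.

Q = 18.6 m³/s

With bottom width b = 5.58 m and side slope z = 2.9: A = (b + zy)y = (5.58 + 2.9×1.98)×1.98 = 22.42 m²; P = b + 2y√(1+z²) = 5.58 + 2×1.98×3.068 = 17.73 m.
Hydraulic radius R = A/P = 22.42/17.73 = 1.265 m.
Manning's equation: Q = (1/n) A R^(2/3) S^(1/2) = (1/0.033) × 22.42 × 1.265^(2/3) × 0.00055^(1/2) = 18.6 m³/s.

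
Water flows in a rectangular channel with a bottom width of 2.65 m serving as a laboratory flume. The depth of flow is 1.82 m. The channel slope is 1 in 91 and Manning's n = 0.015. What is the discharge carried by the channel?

Flow area A = b·y = 2.65 × 1.82 = 4.823 m². Wetted perimeter P = b + 2y = 2.65 + 2×1.82 = 6.29 m.
Hydraulic radius R = A/P = 4.823/6.29 = 0.7668 m.
Manning's equation: Q = (1/n) A R^(2/3) S^(1/2) = (1/0.015) × 4.823 × 0.7668^(2/3) × 0.01099^(1/2) = 28.2 m³/s.

Q = 28.2 m³/s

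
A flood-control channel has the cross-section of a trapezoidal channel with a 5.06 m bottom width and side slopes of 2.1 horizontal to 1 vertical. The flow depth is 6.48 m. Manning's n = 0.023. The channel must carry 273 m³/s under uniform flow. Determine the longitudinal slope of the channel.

S = 0.00052

With bottom width b = 5.06 m and side slope z = 2.1: A = (b + zy)y = (5.06 + 2.1×6.48)×6.48 = 121 m²; P = b + 2y√(1+z²) = 5.06 + 2×6.48×2.326 = 35.2 m.
Hydraulic radius R = A/P = 121/35.2 = 3.436 m.
From Manning's equation, S = [nQ / (1 A R^(2/3))]² = [0.023 × 273 / (1 × 121 × 3.436^(2/3))]² = 0.00052.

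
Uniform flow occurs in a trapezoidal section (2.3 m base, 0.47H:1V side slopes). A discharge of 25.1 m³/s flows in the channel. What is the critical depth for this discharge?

At critical depth, Q² T / (g A³) = 1, i.e. A³/T = Q²/g = 25.1²/9.81 = 64.22.
Trying y = 1.7 m: A³/T = 37.51 — short.
Trying y = 2.24 m: A³/T = 96.15 — over.
Trying y = 1.99 m: A³/T = 63.99 — close enough.

y_c = 1.99 m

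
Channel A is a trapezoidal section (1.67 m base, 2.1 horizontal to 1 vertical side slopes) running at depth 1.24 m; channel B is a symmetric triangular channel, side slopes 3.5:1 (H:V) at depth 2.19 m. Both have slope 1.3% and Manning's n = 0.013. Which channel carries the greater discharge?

channel B

Channel A: With bottom width b = 1.67 m and side slope z = 2.1: A = (b + zy)y = (1.67 + 2.1×1.24)×1.24 = 5.3 m²; P = b + 2y√(1+z²) = 1.67 + 2×1.24×2.326 = 7.438 m. Hydraulic radius R = A/P = 5.3/7.438 = 0.7125 m. Q_A = (1/0.013)·5.3·0.7125^(2/3)·√0.013 = 37.08 m³/s.
Channel B: For a triangular section with side slope z = 3.5: A = zy² = 3.5×2.19² = 16.79 m²; P = 2y√(1+z²) = 2×2.19×3.64 = 15.94 m. Hydraulic radius R = A/P = 16.79/15.94 = 1.053 m. Q_B = (1/0.013)·16.79·1.053^(2/3)·√0.013 = 152.4 m³/s.
Q_A = 37.08 m³/s vs Q_B = 152.4 m³/s, so channel B carries more.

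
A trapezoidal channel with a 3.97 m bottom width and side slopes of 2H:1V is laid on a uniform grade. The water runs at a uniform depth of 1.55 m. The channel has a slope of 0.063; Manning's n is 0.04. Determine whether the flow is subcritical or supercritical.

With bottom width b = 3.97 m and side slope z = 2: A = (b + zy)y = (3.97 + 2×1.55)×1.55 = 10.96 m²; P = b + 2y√(1+z²) = 3.97 + 2×1.55×2.236 = 10.9 m.
Hydraulic radius R = A/P = 10.96/10.9 = 1.005 m.
V = (1/n) R^(2/3) √S = (1/0.04) × 1.005^(2/3) × √0.063 = 6.297 m/s. Hydraulic depth D_h = A/T = 10.96/10.17 = 1.078 m.
Froude number Fr = V/√(g·D_h) = 6.297/√(9.81×1.078) = 1.94, which is greater than 1, so the flow is supercritical.

supercritical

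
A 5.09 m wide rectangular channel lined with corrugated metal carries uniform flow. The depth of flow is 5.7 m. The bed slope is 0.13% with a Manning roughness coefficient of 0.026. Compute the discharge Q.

Flow area A = b·y = 5.09 × 5.7 = 29.01 m². Wetted perimeter P = b + 2y = 5.09 + 2×5.7 = 16.49 m.
Hydraulic radius R = A/P = 29.01/16.49 = 1.759 m.
Manning's equation: Q = (1/n) A R^(2/3) S^(1/2) = (1/0.026) × 29.01 × 1.759^(2/3) × 0.0013^(1/2) = 58.6 m³/s.

Q = 58.6 m³/s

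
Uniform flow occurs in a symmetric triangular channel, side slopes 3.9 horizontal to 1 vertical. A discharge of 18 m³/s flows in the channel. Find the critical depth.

At critical depth, Q² T / (g A³) = 1, i.e. A³/T = Q²/g = 18²/9.81 = 33.03.
Try y = 1.01 m: A³/T = 7.993 — too small.
Try y = 1.59 m: A³/T = 77.28 — too large.
Try y = 1.34 m: A³/T = 32.86 — close enough.

y_c = 1.34 m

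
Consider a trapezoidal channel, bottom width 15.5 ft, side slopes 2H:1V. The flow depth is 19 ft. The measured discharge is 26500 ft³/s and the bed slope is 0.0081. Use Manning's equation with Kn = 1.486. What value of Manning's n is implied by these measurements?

With bottom width b = 15.5 ft and side slope z = 2: A = (b + zy)y = (15.5 + 2×19)×19 = 1016 ft²; P = b + 2y√(1+z²) = 15.5 + 2×19×2.236 = 100.5 ft.
Hydraulic radius R = A/P = 1016/100.5 = 10.12 ft.
Rearranging Manning's equation: n = (1.486/Q) A R^(2/3) S^(1/2) = (1.486/26500) × 1016 × 10.12^(2/3) × √0.0081 = 0.024.

n = 0.024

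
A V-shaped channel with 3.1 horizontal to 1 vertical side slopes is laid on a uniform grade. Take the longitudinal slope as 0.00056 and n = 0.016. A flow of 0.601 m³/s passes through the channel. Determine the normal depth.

y_n = 0.562 m

Manning's equation rearranged: A R^(2/3) = nQ / (1·√S) = 0.016 × 0.601 / (√0.00056) = 0.4064.
Try y = 0.687 m: A R^(2/3) = 0.6943 — over.
Try y = 0.425 m: A R^(2/3) = 0.1929 — short.
Try y = 0.562 m: A R^(2/3) = 0.4064 — matches.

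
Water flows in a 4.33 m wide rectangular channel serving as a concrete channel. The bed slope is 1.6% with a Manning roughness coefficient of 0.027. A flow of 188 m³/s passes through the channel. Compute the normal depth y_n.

Manning's equation rearranged: A R^(2/3) = nQ / (1·√S) = 0.027 × 188 / (√0.016) = 40.13.
At y = 5.13 m: A R^(2/3) = 29.4 — short.
At y = 7.38 m: A R^(2/3) = 45.05 — over.
At y = 6.68 m: A R^(2/3) = 40.14 — ≈ 40.13.

y_n = 6.68 m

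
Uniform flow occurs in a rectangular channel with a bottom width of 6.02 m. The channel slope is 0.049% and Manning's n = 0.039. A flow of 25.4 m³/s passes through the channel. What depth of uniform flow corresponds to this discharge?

Manning's equation rearranged: A R^(2/3) = nQ / (1·√S) = 0.039 × 25.4 / (√0.00049) = 44.75.
Trying y = 4.11 m: A R^(2/3) = 35.76 — low.
Trying y = 5.65 m: A R^(2/3) = 53.34 — high.
Trying y = 4.91 m: A R^(2/3) = 44.8 — matches.

y_n = 4.91 m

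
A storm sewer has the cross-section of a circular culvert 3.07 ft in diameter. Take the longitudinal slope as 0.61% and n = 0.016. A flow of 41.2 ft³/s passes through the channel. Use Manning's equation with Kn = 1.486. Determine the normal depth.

y_n = 2.31 ft

Manning's equation rearranged: A R^(2/3) = nQ / (1.486·√S) = 0.016 × 41.2 / (1.486 × √0.0061) = 5.68.
Trying y = 1.99 ft: A R^(2/3) = 4.675 — short.
Trying y = 2.31 ft: A R^(2/3) = 5.68 — matches.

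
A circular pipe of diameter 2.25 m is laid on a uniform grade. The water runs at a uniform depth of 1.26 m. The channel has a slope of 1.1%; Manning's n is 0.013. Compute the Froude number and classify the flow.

For a circular section of diameter D = 2.25 m at depth y = 1.26 m, the central angle is θ = 2 arccos(1 − 2y/D) = 3.382 rad. Then A = (D²/8)(θ − sin θ) = 2.291 m² and P = Dθ/2 = 3.805 m.
Hydraulic radius R = A/P = 2.291/3.805 = 0.6021 m.
V = (1/n) R^(2/3) √S = (1/0.013) × 0.6021^(2/3) × √0.011 = 5.753 m/s. Hydraulic depth D_h = A/T = 2.291/2.234 = 1.026 m.
Froude number Fr = V/√(g·D_h) = 5.753/√(9.81×1.026) = 1.81, which is greater than 1, so the flow is supercritical.

supercritical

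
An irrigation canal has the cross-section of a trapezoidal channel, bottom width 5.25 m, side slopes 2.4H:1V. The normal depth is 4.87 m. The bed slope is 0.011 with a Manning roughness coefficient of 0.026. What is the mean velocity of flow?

V = 7.82 m/s

With bottom width b = 5.25 m and side slope z = 2.4: A = (b + zy)y = (5.25 + 2.4×4.87)×4.87 = 82.49 m²; P = b + 2y√(1+z²) = 5.25 + 2×4.87×2.6 = 30.57 m.
Hydraulic radius R = A/P = 82.49/30.57 = 2.698 m.
From Manning's equation, V = (1/n) R^(2/3) S^(1/2) = (1/0.026) × 2.698^(2/3) × 0.011^(1/2) = 7.82 m/s.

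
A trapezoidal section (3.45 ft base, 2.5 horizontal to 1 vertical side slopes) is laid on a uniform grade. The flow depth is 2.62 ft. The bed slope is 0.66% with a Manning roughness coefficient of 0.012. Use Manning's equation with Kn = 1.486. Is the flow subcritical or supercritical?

With bottom width b = 3.45 ft and side slope z = 2.5: A = (b + zy)y = (3.45 + 2.5×2.62)×2.62 = 26.2 ft²; P = b + 2y√(1+z²) = 3.45 + 2×2.62×2.693 = 17.56 ft.
Hydraulic radius R = A/P = 26.2/17.56 = 1.492 ft.
V = (1.486/n) R^(2/3) √S = (1.486/0.012) × 1.492^(2/3) × √0.0066 = 13.14 ft/s. Hydraulic depth D_h = A/T = 26.2/16.55 = 1.583 ft.
Froude number Fr = V/√(g·D_h) = 13.14/√(32.2×1.583) = 1.84, which is greater than 1, so the flow is supercritical.

supercritical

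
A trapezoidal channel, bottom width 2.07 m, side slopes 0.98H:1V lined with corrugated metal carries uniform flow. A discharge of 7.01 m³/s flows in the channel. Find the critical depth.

y_c = 0.906 m

At critical depth, Q² T / (g A³) = 1, i.e. A³/T = Q²/g = 7.01²/9.81 = 5.009.
At y = 1.02 m: A³/T = 7.543 — over.
At y = 0.906 m: A³/T = 5.004 — matches.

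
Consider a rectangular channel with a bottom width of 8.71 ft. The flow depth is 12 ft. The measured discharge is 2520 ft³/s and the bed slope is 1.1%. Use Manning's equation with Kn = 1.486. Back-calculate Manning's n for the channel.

Flow area A = b·y = 8.71 × 12 = 104.5 ft². Wetted perimeter P = b + 2y = 8.71 + 2×12 = 32.71 ft.
Hydraulic radius R = A/P = 104.5/32.71 = 3.195 ft.
Rearranging Manning's equation: n = (1.486/Q) A R^(2/3) S^(1/2) = (1.486/2520) × 104.5 × 3.195^(2/3) × √0.011 = 0.014.

n = 0.014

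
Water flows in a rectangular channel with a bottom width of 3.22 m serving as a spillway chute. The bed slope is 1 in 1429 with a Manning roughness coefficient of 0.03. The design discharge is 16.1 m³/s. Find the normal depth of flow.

Manning's equation rearranged: A R^(2/3) = nQ / (1·√S) = 0.03 × 16.1 / (√0.0006998) = 18.26.
Trying y = 4.16 m: A R^(2/3) = 14.79 — low.
Trying y = 6.09 m: A R^(2/3) = 23.04 — high.
Trying y = 4.98 m: A R^(2/3) = 18.28 — matches.

y_n = 4.98 m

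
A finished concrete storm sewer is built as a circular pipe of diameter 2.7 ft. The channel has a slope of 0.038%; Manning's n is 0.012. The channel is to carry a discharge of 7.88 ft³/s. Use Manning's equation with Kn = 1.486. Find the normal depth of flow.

y_n = 1.73 ft

Manning's equation rearranged: A R^(2/3) = nQ / (1.486·√S) = 0.012 × 7.88 / (1.486 × √0.00038) = 3.264.
Trying y = 1.53 ft: A R^(2/3) = 2.707 — short.
Trying y = 2.09 ft: A R^(2/3) = 4.162 — over.
Trying y = 1.73 ft: A R^(2/3) = 3.264 — matches.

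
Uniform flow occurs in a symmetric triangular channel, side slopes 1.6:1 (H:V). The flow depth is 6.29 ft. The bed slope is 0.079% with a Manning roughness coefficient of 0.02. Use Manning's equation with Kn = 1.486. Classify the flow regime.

For a triangular section with side slope z = 1.6: A = zy² = 1.6×6.29² = 63.3 ft²; P = 2y√(1+z²) = 2×6.29×1.887 = 23.74 ft.
Hydraulic radius R = A/P = 63.3/23.74 = 2.667 ft.
V = (1.486/n) R^(2/3) √S = (1.486/0.02) × 2.667^(2/3) × √0.00079 = 4.016 ft/s. Hydraulic depth D_h = A/T = 63.3/20.13 = 3.145 ft.
Froude number Fr = V/√(g·D_h) = 4.016/√(32.2×3.145) = 0.399, which is less than 1, so the flow is subcritical.

subcritical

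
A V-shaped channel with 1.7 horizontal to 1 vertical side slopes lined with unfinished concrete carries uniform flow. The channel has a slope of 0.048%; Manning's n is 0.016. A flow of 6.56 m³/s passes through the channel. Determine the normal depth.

Manning's equation rearranged: A R^(2/3) = nQ / (1·√S) = 0.016 × 6.56 / (√0.00048) = 4.791.
Try y = 2.21 m: A R^(2/3) = 8.038 — over.
Try y = 1.82 m: A R^(2/3) = 4.789 — ≈ 4.791.

y_n = 1.82 m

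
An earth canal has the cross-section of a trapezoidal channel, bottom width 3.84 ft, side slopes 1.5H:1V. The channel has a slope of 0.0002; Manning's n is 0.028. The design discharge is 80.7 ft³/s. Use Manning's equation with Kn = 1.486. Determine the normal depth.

Manning's equation rearranged: A R^(2/3) = nQ / (1.486·√S) = 0.028 × 80.7 / (1.486 × √0.0002) = 107.5.
At y = 3.68 ft: A R^(2/3) = 54.92 — low.
At y = 5.01 ft: A R^(2/3) = 107.5 — ≈ 107.5.

y_n = 5.01 ft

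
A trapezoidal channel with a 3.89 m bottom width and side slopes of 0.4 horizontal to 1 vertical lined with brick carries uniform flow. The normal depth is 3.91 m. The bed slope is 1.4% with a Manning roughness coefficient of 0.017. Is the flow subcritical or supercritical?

supercritical

With bottom width b = 3.89 m and side slope z = 0.4: A = (b + zy)y = (3.89 + 0.4×3.91)×3.91 = 21.33 m²; P = b + 2y√(1+z²) = 3.89 + 2×3.91×1.077 = 12.31 m.
Hydraulic radius R = A/P = 21.33/12.31 = 1.732 m.
V = (1/n) R^(2/3) √S = (1/0.017) × 1.732^(2/3) × √0.014 = 10.04 m/s. Hydraulic depth D_h = A/T = 21.33/7.018 = 3.039 m.
Froude number Fr = V/√(g·D_h) = 10.04/√(9.81×3.039) = 1.84, which is greater than 1, so the flow is supercritical.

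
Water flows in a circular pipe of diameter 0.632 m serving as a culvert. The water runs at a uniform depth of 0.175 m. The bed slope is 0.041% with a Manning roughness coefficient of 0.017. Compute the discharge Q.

Q = 0.0183 m³/s

For a circular section of diameter D = 0.632 m at depth y = 0.175 m, the central angle is θ = 2 arccos(1 − 2y/D) = 2.217 rad. Then A = (D²/8)(θ − sin θ) = 0.07079 m² and P = Dθ/2 = 0.7004 m.
Hydraulic radius R = A/P = 0.07079/0.7004 = 0.1011 m.
Manning's equation: Q = (1/n) A R^(2/3) S^(1/2) = (1/0.017) × 0.07079 × 0.1011^(2/3) × 0.00041^(1/2) = 0.0183 m³/s.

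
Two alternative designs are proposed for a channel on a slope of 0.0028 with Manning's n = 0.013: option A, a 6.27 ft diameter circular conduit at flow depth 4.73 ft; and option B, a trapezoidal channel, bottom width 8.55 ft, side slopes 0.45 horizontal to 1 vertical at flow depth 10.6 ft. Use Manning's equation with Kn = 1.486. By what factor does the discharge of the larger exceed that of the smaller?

Channel A: For a circular section of diameter D = 6.27 ft at depth y = 4.73 ft, the central angle is θ = 2 arccos(1 − 2y/D) = 4.209 rad. Then A = (D²/8)(θ − sin θ) = 24.99 ft² and P = Dθ/2 = 13.2 ft. Hydraulic radius R = A/P = 24.99/13.2 = 1.894 ft. Q_A = (1.486/0.013)·24.99·1.894^(2/3)·√0.0028 = 231.4 ft³/s.
Channel B: With bottom width b = 8.55 ft and side slope z = 0.45: A = (b + zy)y = (8.55 + 0.45×10.6)×10.6 = 141.2 ft²; P = b + 2y√(1+z²) = 8.55 + 2×10.6×1.097 = 31.8 ft. Hydraulic radius R = A/P = 141.2/31.8 = 4.44 ft. Q_B = (1.486/0.013)·141.2·4.44^(2/3)·√0.0028 = 2307 ft³/s.
The larger discharge is 2307 ft³/s and the smaller is 231.4 ft³/s; the ratio is 9.97.

9.97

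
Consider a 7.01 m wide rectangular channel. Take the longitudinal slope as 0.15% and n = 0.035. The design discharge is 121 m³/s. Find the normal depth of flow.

Manning's equation rearranged: A R^(2/3) = nQ / (1·√S) = 0.035 × 121 / (√0.0015) = 109.3.
Try y = 6.5 m: A R^(2/3) = 78.87 — too small.
Try y = 8.51 m: A R^(2/3) = 109.4 — ≈ 109.3.

y_n = 8.51 m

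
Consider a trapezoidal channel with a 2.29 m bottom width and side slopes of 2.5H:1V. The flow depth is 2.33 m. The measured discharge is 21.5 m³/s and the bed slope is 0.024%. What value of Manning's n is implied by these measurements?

n = 0.016

With bottom width b = 2.29 m and side slope z = 2.5: A = (b + zy)y = (2.29 + 2.5×2.33)×2.33 = 18.91 m²; P = b + 2y√(1+z²) = 2.29 + 2×2.33×2.693 = 14.84 m.
Hydraulic radius R = A/P = 18.91/14.84 = 1.274 m.
Rearranging Manning's equation: n = (1/Q) A R^(2/3) S^(1/2) = (1/21.5) × 18.91 × 1.274^(2/3) × √0.00024 = 0.016.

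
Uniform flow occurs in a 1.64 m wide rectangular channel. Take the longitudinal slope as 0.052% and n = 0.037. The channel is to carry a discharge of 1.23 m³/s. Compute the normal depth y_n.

Manning's equation rearranged: A R^(2/3) = nQ / (1·√S) = 0.037 × 1.23 / (√0.00052) = 1.996.
At y = 1.95 m: A R^(2/3) = 2.217 — high.
At y = 1.31 m: A R^(2/3) = 1.361 — low.
At y = 1.79 m: A R^(2/3) = 2 — close enough.

y_n = 1.79 m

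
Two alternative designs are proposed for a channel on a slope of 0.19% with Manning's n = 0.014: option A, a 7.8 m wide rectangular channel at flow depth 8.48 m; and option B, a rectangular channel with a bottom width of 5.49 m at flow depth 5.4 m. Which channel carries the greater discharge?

channel A

Channel A: Flow area A = b·y = 7.8 × 8.48 = 66.14 m². Wetted perimeter P = b + 2y = 7.8 + 2×8.48 = 24.76 m. Hydraulic radius R = A/P = 66.14/24.76 = 2.671 m. Q_A = (1/0.014)·66.14·2.671^(2/3)·√0.0019 = 396.5 m³/s.
Channel B: Flow area A = b·y = 5.49 × 5.4 = 29.65 m². Wetted perimeter P = b + 2y = 5.49 + 2×5.4 = 16.29 m. Hydraulic radius R = A/P = 29.65/16.29 = 1.82 m. Q_B = (1/0.014)·29.65·1.82^(2/3)·√0.0019 = 137.6 m³/s.
Q_A = 396.5 m³/s vs Q_B = 137.6 m³/s, so channel A carries more.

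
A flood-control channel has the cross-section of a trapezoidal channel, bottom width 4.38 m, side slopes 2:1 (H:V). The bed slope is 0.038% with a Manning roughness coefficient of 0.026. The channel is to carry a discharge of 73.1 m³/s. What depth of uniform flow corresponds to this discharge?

Manning's equation rearranged: A R^(2/3) = nQ / (1·√S) = 0.026 × 73.1 / (√0.00038) = 97.5.
Trying y = 2.98 m: A R^(2/3) = 44.58 — short.
Trying y = 5.22 m: A R^(2/3) = 153.3 — over.
Trying y = 4.27 m: A R^(2/3) = 97.51 — matches.

y_n = 4.27 m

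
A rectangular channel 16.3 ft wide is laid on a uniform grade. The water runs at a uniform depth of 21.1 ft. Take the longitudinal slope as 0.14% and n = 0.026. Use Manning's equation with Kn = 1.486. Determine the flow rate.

Q = 2400 ft³/s

Flow area A = b·y = 16.3 × 21.1 = 343.9 ft². Wetted perimeter P = b + 2y = 16.3 + 2×21.1 = 58.5 ft.
Hydraulic radius R = A/P = 343.9/58.5 = 5.879 ft.
Manning's equation: Q = (1.486/n) A R^(2/3) S^(1/2) = (1.486/0.026) × 343.9 × 5.879^(2/3) × 0.0014^(1/2) = 2400 ft³/s.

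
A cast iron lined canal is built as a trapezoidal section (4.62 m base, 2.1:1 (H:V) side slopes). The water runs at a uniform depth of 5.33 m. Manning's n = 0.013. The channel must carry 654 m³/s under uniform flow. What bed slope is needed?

With bottom width b = 4.62 m and side slope z = 2.1: A = (b + zy)y = (4.62 + 2.1×5.33)×5.33 = 84.28 m²; P = b + 2y√(1+z²) = 4.62 + 2×5.33×2.326 = 29.41 m.
Hydraulic radius R = A/P = 84.28/29.41 = 2.865 m.
From Manning's equation, S = [nQ / (1 A R^(2/3))]² = [0.013 × 654 / (1 × 84.28 × 2.865^(2/3))]² = 0.0025.

S = 0.0025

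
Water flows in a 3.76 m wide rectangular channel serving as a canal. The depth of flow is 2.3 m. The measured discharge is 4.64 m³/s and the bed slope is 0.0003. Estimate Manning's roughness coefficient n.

Flow area A = b·y = 3.76 × 2.3 = 8.648 m². Wetted perimeter P = b + 2y = 3.76 + 2×2.3 = 8.36 m.
Hydraulic radius R = A/P = 8.648/8.36 = 1.034 m.
Rearranging Manning's equation: n = (1/Q) A R^(2/3) S^(1/2) = (1/4.64) × 8.648 × 1.034^(2/3) × √0.0003 = 0.033.

n = 0.033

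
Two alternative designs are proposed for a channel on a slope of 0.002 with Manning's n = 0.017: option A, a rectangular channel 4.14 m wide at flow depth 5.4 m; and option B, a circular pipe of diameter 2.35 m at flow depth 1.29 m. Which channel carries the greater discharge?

channel A

Channel A: Flow area A = b·y = 4.14 × 5.4 = 22.36 m². Wetted perimeter P = b + 2y = 4.14 + 2×5.4 = 14.94 m. Hydraulic radius R = A/P = 22.36/14.94 = 1.496 m. Q_A = (1/0.017)·22.36·1.496^(2/3)·√0.002 = 76.94 m³/s.
Channel B: For a circular section of diameter D = 2.35 m at depth y = 1.29 m, the central angle is θ = 2 arccos(1 − 2y/D) = 3.338 rad. Then A = (D²/8)(θ − sin θ) = 2.438 m² and P = Dθ/2 = 3.922 m. Hydraulic radius R = A/P = 2.438/3.922 = 0.6218 m. Q_B = (1/0.017)·2.438·0.6218^(2/3)·√0.002 = 4.673 m³/s.
Q_A = 76.94 m³/s vs Q_B = 4.673 m³/s, so channel A carries more.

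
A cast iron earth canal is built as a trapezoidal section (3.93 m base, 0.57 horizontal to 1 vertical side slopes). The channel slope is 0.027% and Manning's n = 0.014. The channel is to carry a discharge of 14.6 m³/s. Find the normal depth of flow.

y_n = 2.11 m

Manning's equation rearranged: A R^(2/3) = nQ / (1·√S) = 0.014 × 14.6 / (√0.00027) = 12.44.
Trying y = 1.89 m: A R^(2/3) = 10.34 — low.
Trying y = 2.45 m: A R^(2/3) = 16.05 — high.
Trying y = 2.11 m: A R^(2/3) = 12.45 — matches.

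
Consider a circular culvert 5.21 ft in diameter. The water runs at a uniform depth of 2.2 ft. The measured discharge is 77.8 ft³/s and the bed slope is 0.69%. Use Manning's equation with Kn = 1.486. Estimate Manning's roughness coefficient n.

For a circular section of diameter D = 5.21 ft at depth y = 2.2 ft, the central angle is θ = 2 arccos(1 − 2y/D) = 2.829 rad. Then A = (D²/8)(θ − sin θ) = 8.558 ft² and P = Dθ/2 = 7.371 ft.
Hydraulic radius R = A/P = 8.558/7.371 = 1.161 ft.
Rearranging Manning's equation: n = (1.486/Q) A R^(2/3) S^(1/2) = (1.486/77.8) × 8.558 × 1.161^(2/3) × √0.0069 = 0.015.

n = 0.015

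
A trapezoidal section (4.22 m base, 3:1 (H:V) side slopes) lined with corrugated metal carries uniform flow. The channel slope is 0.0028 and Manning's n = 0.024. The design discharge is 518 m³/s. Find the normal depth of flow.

y_n = 5.52 m

Manning's equation rearranged: A R^(2/3) = nQ / (1·√S) = 0.024 × 518 / (√0.0028) = 234.9.
At y = 4.85 m: A R^(2/3) = 172.5 — low.
At y = 5.52 m: A R^(2/3) = 234.9 — matches.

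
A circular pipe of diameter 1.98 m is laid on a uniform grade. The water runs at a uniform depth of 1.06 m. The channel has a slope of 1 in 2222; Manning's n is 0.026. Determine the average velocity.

V = 0.525 m/s

For a circular section of diameter D = 1.98 m at depth y = 1.06 m, the central angle is θ = 2 arccos(1 − 2y/D) = 3.283 rad. Then A = (D²/8)(θ − sin θ) = 1.678 m² and P = Dθ/2 = 3.25 m.
Hydraulic radius R = A/P = 1.678/3.25 = 0.5163 m.
From Manning's equation, V = (1/n) R^(2/3) S^(1/2) = (1/0.026) × 0.5163^(2/3) × 0.00045^(1/2) = 0.525 m/s.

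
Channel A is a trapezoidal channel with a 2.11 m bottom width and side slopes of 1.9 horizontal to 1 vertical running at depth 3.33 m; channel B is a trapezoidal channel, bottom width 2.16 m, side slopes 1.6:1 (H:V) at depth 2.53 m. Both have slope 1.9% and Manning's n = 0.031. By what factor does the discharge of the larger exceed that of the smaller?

2.1

Channel A: With bottom width b = 2.11 m and side slope z = 1.9: A = (b + zy)y = (2.11 + 1.9×3.33)×3.33 = 28.1 m²; P = b + 2y√(1+z²) = 2.11 + 2×3.33×2.147 = 16.41 m. Hydraulic radius R = A/P = 28.1/16.41 = 1.712 m. Q_A = (1/0.031)·28.1·1.712^(2/3)·√0.019 = 178.8 m³/s.
Channel B: With bottom width b = 2.16 m and side slope z = 1.6: A = (b + zy)y = (2.16 + 1.6×2.53)×2.53 = 15.71 m²; P = b + 2y√(1+z²) = 2.16 + 2×2.53×1.887 = 11.71 m. Hydraulic radius R = A/P = 15.71/11.71 = 1.342 m. Q_B = (1/0.031)·15.71·1.342^(2/3)·√0.019 = 84.95 m³/s.
The larger discharge is 178.8 m³/s and the smaller is 84.95 m³/s; the ratio is 2.1.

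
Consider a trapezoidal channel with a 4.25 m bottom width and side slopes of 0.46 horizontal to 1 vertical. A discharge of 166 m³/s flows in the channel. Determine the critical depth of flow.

At critical depth, Q² T / (g A³) = 1, i.e. A³/T = Q²/g = 166²/9.81 = 2809.
At y = 3.33 m: A³/T = 975.9 — low.
At y = 5.26 m: A³/T = 4750 — high.
At y = 4.53 m: A³/T = 2806 — matches.

y_c = 4.53 m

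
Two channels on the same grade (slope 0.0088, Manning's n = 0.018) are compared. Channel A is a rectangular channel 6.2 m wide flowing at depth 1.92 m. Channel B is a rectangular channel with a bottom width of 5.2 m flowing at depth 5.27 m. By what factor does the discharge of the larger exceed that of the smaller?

2.97

Channel A: Flow area A = b·y = 6.2 × 1.92 = 11.9 m². Wetted perimeter P = b + 2y = 6.2 + 2×1.92 = 10.04 m. Hydraulic radius R = A/P = 11.9/10.04 = 1.186 m. Q_A = (1/0.018)·11.9·1.186^(2/3)·√0.0088 = 69.5 m³/s.
Channel B: Flow area A = b·y = 5.2 × 5.27 = 27.4 m². Wetted perimeter P = b + 2y = 5.2 + 2×5.27 = 15.74 m. Hydraulic radius R = A/P = 27.4/15.74 = 1.741 m. Q_B = (1/0.018)·27.4·1.741^(2/3)·√0.0088 = 206.7 m³/s.
The larger discharge is 206.7 m³/s and the smaller is 69.5 m³/s; the ratio is 2.97.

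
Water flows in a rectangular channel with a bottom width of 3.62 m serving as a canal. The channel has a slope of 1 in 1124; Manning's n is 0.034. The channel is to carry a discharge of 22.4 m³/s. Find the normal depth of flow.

Manning's equation rearranged: A R^(2/3) = nQ / (1·√S) = 0.034 × 22.4 / (√0.0008897) = 25.53.
At y = 6.33 m: A R^(2/3) = 28.78 — high.
At y = 4.65 m: A R^(2/3) = 20.08 — low.
At y = 5.71 m: A R^(2/3) = 25.55 — matches.

y_n = 5.71 m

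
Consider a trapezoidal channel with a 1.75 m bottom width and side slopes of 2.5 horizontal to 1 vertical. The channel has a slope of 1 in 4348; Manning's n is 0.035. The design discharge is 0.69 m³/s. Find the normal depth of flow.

Manning's equation rearranged: A R^(2/3) = nQ / (1·√S) = 0.035 × 0.69 / (√0.00023) = 1.592.
Try y = 0.943 m: A R^(2/3) = 2.654 — too large.
Try y = 0.63 m: A R^(2/3) = 1.151 — too small.
Try y = 0.739 m: A R^(2/3) = 1.593 — matches.

y_n = 0.739 m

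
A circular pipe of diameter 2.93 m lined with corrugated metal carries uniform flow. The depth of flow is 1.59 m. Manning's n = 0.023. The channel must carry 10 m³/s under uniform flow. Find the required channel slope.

S = 0.00537

For a circular section of diameter D = 2.93 m at depth y = 1.59 m, the central angle is θ = 2 arccos(1 − 2y/D) = 3.312 rad. Then A = (D²/8)(θ − sin θ) = 3.737 m² and P = Dθ/2 = 4.853 m.
Hydraulic radius R = A/P = 3.737/4.853 = 0.7701 m.
From Manning's equation, S = [nQ / (1 A R^(2/3))]² = [0.023 × 10 / (1 × 3.737 × 0.7701^(2/3))]² = 0.00537.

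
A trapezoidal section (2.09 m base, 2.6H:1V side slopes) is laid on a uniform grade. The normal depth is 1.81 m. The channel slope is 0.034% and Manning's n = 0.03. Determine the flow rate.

Q = 7.61 m³/s

With bottom width b = 2.09 m and side slope z = 2.6: A = (b + zy)y = (2.09 + 2.6×1.81)×1.81 = 12.3 m²; P = b + 2y√(1+z²) = 2.09 + 2×1.81×2.786 = 12.17 m.
Hydraulic radius R = A/P = 12.3/12.17 = 1.01 m.
Manning's equation: Q = (1/n) A R^(2/3) S^(1/2) = (1/0.03) × 12.3 × 1.01^(2/3) × 0.00034^(1/2) = 7.61 m³/s.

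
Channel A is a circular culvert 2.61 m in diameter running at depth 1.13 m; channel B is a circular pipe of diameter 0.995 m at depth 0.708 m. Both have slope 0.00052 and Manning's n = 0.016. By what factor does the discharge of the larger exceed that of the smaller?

Channel A: For a circular section of diameter D = 2.61 m at depth y = 1.13 m, the central angle is θ = 2 arccos(1 − 2y/D) = 2.873 rad. Then A = (D²/8)(θ − sin θ) = 2.22 m² and P = Dθ/2 = 3.749 m. Hydraulic radius R = A/P = 2.22/3.749 = 0.5921 m. Q_A = (1/0.016)·2.22·0.5921^(2/3)·√0.00052 = 2.231 m³/s.
Channel B: For a circular section of diameter D = 0.995 m at depth y = 0.708 m, the central angle is θ = 2 arccos(1 − 2y/D) = 4.015 rad. Then A = (D²/8)(θ − sin θ) = 0.5918 m² and P = Dθ/2 = 1.998 m. Hydraulic radius R = A/P = 0.5918/1.998 = 0.2962 m. Q_B = (1/0.016)·0.5918·0.2962^(2/3)·√0.00052 = 0.3748 m³/s.
The larger discharge is 2.231 m³/s and the smaller is 0.3748 m³/s; the ratio is 5.95.

5.95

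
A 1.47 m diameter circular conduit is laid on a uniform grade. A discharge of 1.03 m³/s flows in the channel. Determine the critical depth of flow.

At critical depth, Q² T / (g A³) = 1, i.e. A³/T = Q²/g = 1.03²/9.81 = 0.1081.
At y = 0.637 m: A³/T = 0.2405 — too large.
At y = 0.417 m: A³/T = 0.04691 — too small.
At y = 0.517 m: A³/T = 0.1078 — matches.

y_c = 0.517 m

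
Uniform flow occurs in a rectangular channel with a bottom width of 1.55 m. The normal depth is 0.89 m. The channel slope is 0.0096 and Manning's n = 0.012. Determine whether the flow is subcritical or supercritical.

supercritical

Flow area A = b·y = 1.55 × 0.89 = 1.38 m². Wetted perimeter P = b + 2y = 1.55 + 2×0.89 = 3.33 m.
Hydraulic radius R = A/P = 1.38/3.33 = 0.4143 m.
V = (1/n) R^(2/3) √S = (1/0.012) × 0.4143^(2/3) × √0.0096 = 4.537 m/s. Hydraulic depth D_h = A/T = 1.38/1.55 = 0.89 m.
Froude number Fr = V/√(g·D_h) = 4.537/√(9.81×0.89) = 1.54, which is greater than 1, so the flow is supercritical.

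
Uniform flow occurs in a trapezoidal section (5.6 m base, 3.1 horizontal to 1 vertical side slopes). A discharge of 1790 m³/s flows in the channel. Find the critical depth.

y_c = 8.41 m

At critical depth, Q² T / (g A³) = 1, i.e. A³/T = Q²/g = 1790²/9.81 = 326600.
Trying y = 6.68 m: A³/T = 115400 — short.
Trying y = 8.41 m: A³/T = 327300 — close enough.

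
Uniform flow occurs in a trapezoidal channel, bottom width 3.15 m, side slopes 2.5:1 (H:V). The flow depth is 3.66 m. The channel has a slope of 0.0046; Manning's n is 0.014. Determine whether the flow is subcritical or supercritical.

supercritical

With bottom width b = 3.15 m and side slope z = 2.5: A = (b + zy)y = (3.15 + 2.5×3.66)×3.66 = 45.02 m²; P = b + 2y√(1+z²) = 3.15 + 2×3.66×2.693 = 22.86 m.
Hydraulic radius R = A/P = 45.02/22.86 = 1.969 m.
V = (1/n) R^(2/3) √S = (1/0.014) × 1.969^(2/3) × √0.0046 = 7.611 m/s. Hydraulic depth D_h = A/T = 45.02/21.45 = 2.099 m.
Froude number Fr = V/√(g·D_h) = 7.611/√(9.81×2.099) = 1.68, which is greater than 1, so the flow is supercritical.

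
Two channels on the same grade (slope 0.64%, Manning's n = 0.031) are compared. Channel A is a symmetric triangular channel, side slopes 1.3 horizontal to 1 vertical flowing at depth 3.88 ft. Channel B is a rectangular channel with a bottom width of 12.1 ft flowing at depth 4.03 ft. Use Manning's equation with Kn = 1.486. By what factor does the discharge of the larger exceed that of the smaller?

Channel A: For a triangular section with side slope z = 1.3: A = zy² = 1.3×3.88² = 19.57 ft²; P = 2y√(1+z²) = 2×3.88×1.64 = 12.73 ft. Hydraulic radius R = A/P = 19.57/12.73 = 1.538 ft. Q_A = (1.486/0.031)·19.57·1.538^(2/3)·√0.0064 = 99.98 ft³/s.
Channel B: Flow area A = b·y = 12.1 × 4.03 = 48.76 ft². Wetted perimeter P = b + 2y = 12.1 + 2×4.03 = 20.16 ft. Hydraulic radius R = A/P = 48.76/20.16 = 2.419 ft. Q_B = (1.486/0.031)·48.76·2.419^(2/3)·√0.0064 = 337 ft³/s.
The larger discharge is 337 ft³/s and the smaller is 99.98 ft³/s; the ratio is 3.37.

3.37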